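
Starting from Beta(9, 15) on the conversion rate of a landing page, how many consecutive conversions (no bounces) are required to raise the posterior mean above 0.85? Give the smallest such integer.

After k conversions and 0 bounces the posterior is Beta(9+k, 15), with mean (9+k)/(9+15+k).
Set (9+k)/(24+k) > 0.85 and solve: k > (0.85·24 − 9)/(1 − 0.85) = 76.000.
The smallest integer exceeding 76.000 is 77, and checking k=77: (86)/(101) = 0.8515 > 0.85.

k = 77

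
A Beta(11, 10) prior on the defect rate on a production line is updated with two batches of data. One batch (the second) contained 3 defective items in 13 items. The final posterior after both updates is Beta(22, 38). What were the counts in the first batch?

Sequential conjugate updates are equivalent to a single update on the pooled data, so total successes = posterior α − prior α and total failures = posterior β − prior β.
Total across both batches: 22−11=11 defective items, 38−10=28 good items.
Subtract the second batch: 11−3=8 defective items and 28−10=18 good items.

8 defective items and 18 good items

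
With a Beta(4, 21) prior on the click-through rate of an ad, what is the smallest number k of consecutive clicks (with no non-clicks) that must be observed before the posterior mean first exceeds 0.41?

k = 11

After k clicks and 0 non-clicks the posterior is Beta(4+k, 21), with mean (4+k)/(4+21+k).
Set (4+k)/(25+k) > 0.41 and solve: k > (0.41·25 − 4)/(1 − 0.41) = 10.593.
The smallest integer exceeding 10.593 is 11.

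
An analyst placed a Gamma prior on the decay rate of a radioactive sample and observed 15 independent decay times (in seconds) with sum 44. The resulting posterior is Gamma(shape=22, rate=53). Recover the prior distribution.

Gamma(shape=7, rate=9)

For an exponential likelihood with a Gamma(α, β) prior on the rate, n observations with total T give posterior Gamma(α+n, β+T).
So α = 22 − 15 = 7 and β = 53 − 44 = 9.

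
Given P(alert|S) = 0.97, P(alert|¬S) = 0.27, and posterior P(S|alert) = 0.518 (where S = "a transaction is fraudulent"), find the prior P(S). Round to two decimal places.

Bayes' rule in odds form gives O(S|E) = O(S)·[P(E|S)/P(E|¬S)], hence O(S) = O(S|E)/LR.
Posterior odds = 0.518/(1−0.518) = 1.0747. LR = 0.97/0.27 = 3.5926.
Prior odds = 1.0747/3.5926 = 0.2991, so P(S) = 0.2991/(1+0.2991) ≈ 0.23.

P(S) = 0.23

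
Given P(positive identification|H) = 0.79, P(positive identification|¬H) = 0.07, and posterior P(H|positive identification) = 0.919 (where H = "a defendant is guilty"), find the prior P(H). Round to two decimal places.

P(H) = 0.50

In odds form, posterior odds = prior odds × likelihood ratio, so prior odds = posterior odds ÷ LR.
Posterior odds = 0.919/(1−0.919) = 11.3457. LR = 0.79/0.07 = 11.2857.
Prior odds = 11.3457/11.2857 = 1.0053, so P(H) = 1.0053/(1+1.0053) ≈ 0.50.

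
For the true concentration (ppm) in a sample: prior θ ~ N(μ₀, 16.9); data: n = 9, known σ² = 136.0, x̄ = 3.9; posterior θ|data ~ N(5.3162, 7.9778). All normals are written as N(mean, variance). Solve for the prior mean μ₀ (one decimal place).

μ₀ = 6.9

With known observation variance, the Normal–Normal posterior has precision τ_n = τ₀ + n/σ² and mean μ_n = (τ₀μ₀ + (n/σ²)x̄)/τ_n.
Here τ₀ = 1/16.9 = 0.059172 and τ_data = 9/136.0 = 0.066176, so τ_n = 0.125348.
Rearranging for μ₀: μ₀ = (μ_n·τ_n − τ_data·x̄)/τ₀ = (5.3162·0.125348 − 0.066176·3.9) / 0.059172 = 0.408289/0.059172 ≈ 6.9.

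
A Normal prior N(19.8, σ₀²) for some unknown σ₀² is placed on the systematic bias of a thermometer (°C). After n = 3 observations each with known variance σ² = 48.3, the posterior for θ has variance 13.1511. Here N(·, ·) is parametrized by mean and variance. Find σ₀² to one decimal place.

For the Normal–Normal model with known σ², precisions add: τ_n = τ₀ + n/σ².
So 1/σ₀² = 1/13.1511 − 3/48.3 = 0.076039 − 0.062112 = 0.013927.
Hence σ₀² = 1/0.013927 ≈ 71.8.

σ₀² = 71.8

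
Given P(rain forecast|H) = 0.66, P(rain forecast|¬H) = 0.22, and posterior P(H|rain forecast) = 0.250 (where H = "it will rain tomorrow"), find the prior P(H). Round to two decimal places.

In odds form, posterior odds = prior odds × likelihood ratio, so prior odds = posterior odds ÷ LR.
Posterior odds = 0.250/(1−0.250) = 0.3333. LR = 0.66/0.22 = 3.0000.
Prior odds = 0.3333/3.0000 = 0.1111, so P(H) = 0.1111/(1+0.1111) ≈ 0.10.

P(H) = 0.10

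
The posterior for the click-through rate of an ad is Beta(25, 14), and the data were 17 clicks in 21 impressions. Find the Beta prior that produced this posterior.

Beta(8, 10)

Under Beta–binomial conjugacy the posterior parameters are (α+s, β+f).
Subtract the data counts: 25−17=8, 14−4=10.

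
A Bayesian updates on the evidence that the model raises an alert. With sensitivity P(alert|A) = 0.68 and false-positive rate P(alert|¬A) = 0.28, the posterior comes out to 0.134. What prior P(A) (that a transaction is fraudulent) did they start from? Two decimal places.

Bayes' rule in odds form gives O(A|E) = O(A)·[P(E|A)/P(E|¬A)], hence O(A) = O(A|E)/LR.
Posterior odds = 0.134/(1−0.134) = 0.1547. LR = 0.68/0.28 = 2.4286.
Prior odds = 0.1547/2.4286 = 0.0637, so P(A) = 0.0637/(1+0.0637) ≈ 0.06.

P(A) = 0.06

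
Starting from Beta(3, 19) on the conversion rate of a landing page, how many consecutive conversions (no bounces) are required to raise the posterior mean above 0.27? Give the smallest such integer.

k = 5

After k conversions and 0 bounces the posterior is Beta(3+k, 19), with mean (3+k)/(3+19+k).
Set (3+k)/(22+k) > 0.27 and solve: k > (0.27·22 − 3)/(1 − 0.27) = 4.027.
The smallest integer exceeding 4.027 is 5.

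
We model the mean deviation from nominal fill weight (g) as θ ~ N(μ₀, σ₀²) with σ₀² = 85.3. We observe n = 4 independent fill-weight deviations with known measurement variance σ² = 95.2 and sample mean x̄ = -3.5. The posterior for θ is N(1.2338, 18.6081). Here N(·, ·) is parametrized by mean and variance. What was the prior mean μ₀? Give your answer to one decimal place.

The posterior mean is a precision-weighted average: μ_n = (τ₀μ₀ + τ_data·x̄)/(τ₀+τ_data), with τ₀=1/σ₀² and τ_data=n/σ².
Here τ₀ = 1/85.3 = 0.011723 and τ_data = 4/95.2 = 0.042017, so τ_n = 0.053740.
Rearranging for μ₀: μ₀ = (μ_n·τ_n − τ_data·x̄)/τ₀ = (1.2338·0.053740 − 0.042017·-3.5) / 0.011723 = 0.213364/0.011723 ≈ 18.2.

μ₀ = 18.2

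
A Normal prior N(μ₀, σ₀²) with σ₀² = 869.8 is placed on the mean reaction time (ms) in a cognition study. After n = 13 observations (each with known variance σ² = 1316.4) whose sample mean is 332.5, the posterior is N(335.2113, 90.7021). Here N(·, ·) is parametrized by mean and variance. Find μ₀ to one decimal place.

μ₀ = 358.5

With known observation variance, the Normal–Normal posterior has precision τ_n = τ₀ + n/σ² and mean μ_n = (τ₀μ₀ + (n/σ²)x̄)/τ_n.
Here τ₀ = 1/869.8 = 0.001150 and τ_data = 13/1316.4 = 0.009875, so τ_n = 0.011025.
Rearranging for μ₀: μ₀ = (μ_n·τ_n − τ_data·x̄)/τ₀ = (335.2113·0.011025 − 0.009875·332.5) / 0.001150 = 0.412267/0.001150 ≈ 358.5.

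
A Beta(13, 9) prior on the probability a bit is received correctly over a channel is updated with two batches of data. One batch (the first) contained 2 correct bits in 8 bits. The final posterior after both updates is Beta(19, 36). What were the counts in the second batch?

4 correct bits and 21 errors

Because Beta–binomial updating is additive in the counts, the combined data contributed (α_post−α_prior, β_post−β_prior) successes and failures.
Total across both batches: 19−13=6 correct bits, 36−9=27 errors.
Subtract the first batch: 6−2=4 correct bits and 27−6=21 errors.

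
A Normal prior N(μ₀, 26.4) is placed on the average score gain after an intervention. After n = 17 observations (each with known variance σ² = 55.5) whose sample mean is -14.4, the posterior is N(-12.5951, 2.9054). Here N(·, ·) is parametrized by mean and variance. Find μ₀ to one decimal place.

μ₀ = 2.0

With known observation variance, the Normal–Normal posterior has precision τ_n = τ₀ + n/σ² and mean μ_n = (τ₀μ₀ + (n/σ²)x̄)/τ_n.
Here τ₀ = 1/26.4 = 0.037879 and τ_data = 17/55.5 = 0.306306, so τ_n = 0.344185.
Rearranging for μ₀: μ₀ = (μ_n·τ_n − τ_data·x̄)/τ₀ = (-12.5951·0.344185 − 0.306306·-14.4) / 0.037879 = 0.075762/0.037879 ≈ 2.0.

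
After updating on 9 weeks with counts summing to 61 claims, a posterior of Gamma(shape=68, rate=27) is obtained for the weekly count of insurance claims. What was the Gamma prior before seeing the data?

Gamma(shape=7, rate=18)

A Gamma(α, β) prior (rate parametrization) on a Poisson rate with n observations summing to S gives posterior Gamma(α+S, β+n).
So α = 68 − 61 = 7 and β = 27 − 9 = 18.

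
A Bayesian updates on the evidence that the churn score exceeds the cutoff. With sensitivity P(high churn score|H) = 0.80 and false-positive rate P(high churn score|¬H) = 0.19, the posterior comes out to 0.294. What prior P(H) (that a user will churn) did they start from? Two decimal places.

In odds form, posterior odds = prior odds × likelihood ratio, so prior odds = posterior odds ÷ LR.
Posterior odds = 0.294/(1−0.294) = 0.4164. LR = 0.80/0.19 = 4.2105.
Prior odds = 0.4164/4.2105 = 0.0989, so P(H) = 0.0989/(1+0.0989) ≈ 0.09.

P(H) = 0.09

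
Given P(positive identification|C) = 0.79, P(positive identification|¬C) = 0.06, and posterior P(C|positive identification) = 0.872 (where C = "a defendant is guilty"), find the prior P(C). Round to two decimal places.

In odds form, posterior odds = prior odds × likelihood ratio, so prior odds = posterior odds ÷ LR.
Posterior odds = 0.872/(1−0.872) = 6.8125. LR = 0.79/0.06 = 13.1667.
Prior odds = 6.8125/13.1667 = 0.5174, so P(C) = 0.5174/(1+0.5174) ≈ 0.34.

P(C) = 0.34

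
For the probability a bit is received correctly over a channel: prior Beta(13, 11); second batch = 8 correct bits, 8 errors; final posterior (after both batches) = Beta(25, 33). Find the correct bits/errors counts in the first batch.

4 correct bits and 14 errors

Sequential conjugate updates are equivalent to a single update on the pooled data, so total successes = posterior α − prior α and total failures = posterior β − prior β.
Total across both batches: 25−13=12 correct bits, 33−11=22 errors.
Subtract the second batch: 12−8=4 correct bits and 22−8=14 errors.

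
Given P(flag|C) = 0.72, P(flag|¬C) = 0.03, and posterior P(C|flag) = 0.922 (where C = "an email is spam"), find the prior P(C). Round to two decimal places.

P(C) = 0.33

In odds form, posterior odds = prior odds × likelihood ratio, so prior odds = posterior odds ÷ LR.
Posterior odds = 0.922/(1−0.922) = 11.8205. LR = 0.72/0.03 = 24.0000.
Prior odds = 11.8205/24.0000 = 0.4925, so P(C) = 0.4925/(1+0.4925) ≈ 0.33.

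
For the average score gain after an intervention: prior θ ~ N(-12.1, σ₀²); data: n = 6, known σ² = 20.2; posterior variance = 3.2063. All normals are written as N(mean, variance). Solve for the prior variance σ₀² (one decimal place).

Posterior precision equals prior precision plus data precision: 1/σ_n² = 1/σ₀² + n/σ².
So 1/σ₀² = 1/3.2063 − 6/20.2 = 0.311886 − 0.297030 = 0.014856.
Hence σ₀² = 1/0.014856 ≈ 67.3.

σ₀² = 67.3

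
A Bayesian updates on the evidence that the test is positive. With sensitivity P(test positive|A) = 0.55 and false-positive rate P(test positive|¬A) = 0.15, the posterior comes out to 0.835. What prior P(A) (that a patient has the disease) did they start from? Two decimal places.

Bayes' rule in odds form gives O(A|E) = O(A)·[P(E|A)/P(E|¬A)], hence O(A) = O(A|E)/LR.
Posterior odds = 0.835/(1−0.835) = 5.0606. LR = 0.55/0.15 = 3.6667.
Prior odds = 5.0606/3.6667 = 1.3802, so P(A) = 1.3802/(1+1.3802) ≈ 0.58.

P(A) = 0.58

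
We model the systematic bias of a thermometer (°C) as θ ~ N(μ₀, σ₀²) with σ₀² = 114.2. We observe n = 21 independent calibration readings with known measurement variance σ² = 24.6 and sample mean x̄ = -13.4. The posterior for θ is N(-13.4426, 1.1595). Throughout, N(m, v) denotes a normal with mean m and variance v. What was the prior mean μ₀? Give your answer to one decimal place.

μ₀ = -17.6

The posterior mean is a precision-weighted average: μ_n = (τ₀μ₀ + τ_data·x̄)/(τ₀+τ_data), with τ₀=1/σ₀² and τ_data=n/σ².
Here τ₀ = 1/114.2 = 0.008757 and τ_data = 21/24.6 = 0.853659, so τ_n = 0.862416.
Rearranging for μ₀: μ₀ = (μ_n·τ_n − τ_data·x̄)/τ₀ = (-13.4426·0.862416 − 0.853659·-13.4) / 0.008757 = -0.154083/0.008757 ≈ -17.6.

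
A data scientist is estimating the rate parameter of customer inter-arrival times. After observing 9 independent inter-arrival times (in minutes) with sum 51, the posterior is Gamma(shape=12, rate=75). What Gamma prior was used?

Gamma–exponential conjugacy: posterior shape = α + n, posterior rate = β + Σtᵢ.
So α = 12 − 9 = 3 and β = 75 − 51 = 24.

Gamma(shape=3, rate=24)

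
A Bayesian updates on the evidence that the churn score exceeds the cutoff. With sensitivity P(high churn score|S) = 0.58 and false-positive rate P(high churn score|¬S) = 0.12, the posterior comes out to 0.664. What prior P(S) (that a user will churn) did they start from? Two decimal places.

P(S) = 0.29

Bayes' rule in odds form gives O(S|E) = O(S)·[P(E|S)/P(E|¬S)], hence O(S) = O(S|E)/LR.
Posterior odds = 0.664/(1−0.664) = 1.9762. LR = 0.58/0.12 = 4.8333.
Prior odds = 1.9762/4.8333 = 0.4089, so P(S) = 0.4089/(1+0.4089) ≈ 0.29.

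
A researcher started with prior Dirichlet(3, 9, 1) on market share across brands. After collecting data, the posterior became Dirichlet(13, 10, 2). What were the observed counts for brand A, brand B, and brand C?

counts (10, 1, 1)

For a Dirichlet(α) prior with multinomial counts c, the posterior is Dirichlet(α + c) componentwise.
Counts are posterior − prior componentwise: 13−3=10, 10−9=1, 2−1=1.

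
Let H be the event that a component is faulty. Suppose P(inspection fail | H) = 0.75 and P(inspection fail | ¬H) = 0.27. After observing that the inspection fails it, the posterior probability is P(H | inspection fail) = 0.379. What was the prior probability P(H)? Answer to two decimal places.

Bayes' rule in odds form gives O(H|E) = O(H)·[P(E|H)/P(E|¬H)], hence O(H) = O(H|E)/LR.
Posterior odds = 0.379/(1−0.379) = 0.6103. LR = 0.75/0.27 = 2.7778.
Prior odds = 0.6103/2.7778 = 0.2197, so P(H) = 0.2197/(1+0.2197) ≈ 0.18.

P(H) = 0.18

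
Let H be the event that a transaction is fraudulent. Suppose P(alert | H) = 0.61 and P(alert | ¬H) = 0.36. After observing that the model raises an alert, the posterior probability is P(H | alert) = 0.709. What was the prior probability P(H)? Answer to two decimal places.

In odds form, posterior odds = prior odds × likelihood ratio, so prior odds = posterior odds ÷ LR.
Posterior odds = 0.709/(1−0.709) = 2.4364. LR = 0.61/0.36 = 1.6944.
Prior odds = 2.4364/1.6944 = 1.4379, so P(H) = 1.4379/(1+1.4379) ≈ 0.59.

P(H) = 0.59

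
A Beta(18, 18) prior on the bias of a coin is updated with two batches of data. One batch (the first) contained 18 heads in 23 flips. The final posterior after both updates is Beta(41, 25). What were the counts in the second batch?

Because Beta–binomial updating is additive in the counts, the combined data contributed (α_post−α_prior, β_post−β_prior) successes and failures.
Total across both batches: 41−18=23 heads, 25−18=7 tails.
Subtract the first batch: 23−18=5 heads and 7−5=2 tails.

5 heads and 2 tails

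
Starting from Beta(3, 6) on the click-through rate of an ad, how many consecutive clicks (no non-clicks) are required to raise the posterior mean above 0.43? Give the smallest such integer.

k = 2

After k clicks and 0 non-clicks the posterior is Beta(3+k, 6), with mean (3+k)/(3+6+k).
Set (3+k)/(9+k) > 0.43 and solve: k > (0.43·9 − 3)/(1 − 0.43) = 1.526.
The smallest integer exceeding 1.526 is 2, and checking k=2: (5)/(11) = 0.4545 > 0.43.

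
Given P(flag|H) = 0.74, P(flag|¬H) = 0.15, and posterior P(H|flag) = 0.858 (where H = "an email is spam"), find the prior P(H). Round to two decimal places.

In odds form, posterior odds = prior odds × likelihood ratio, so prior odds = posterior odds ÷ LR.
Posterior odds = 0.858/(1−0.858) = 6.0423. LR = 0.74/0.15 = 4.9333.
Prior odds = 6.0423/4.9333 = 1.2248, so P(H) = 1.2248/(1+1.2248) ≈ 0.55.

P(H) = 0.55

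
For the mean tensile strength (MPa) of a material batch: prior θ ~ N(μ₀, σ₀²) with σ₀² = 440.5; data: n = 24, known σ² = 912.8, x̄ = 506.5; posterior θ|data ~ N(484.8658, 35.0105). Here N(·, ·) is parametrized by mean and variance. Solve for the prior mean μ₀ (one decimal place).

The posterior mean is a precision-weighted average: μ_n = (τ₀μ₀ + τ_data·x̄)/(τ₀+τ_data), with τ₀=1/σ₀² and τ_data=n/σ².
Here τ₀ = 1/440.5 = 0.002270 and τ_data = 24/912.8 = 0.026293, so τ_n = 0.028563.
Rearranging for μ₀: μ₀ = (μ_n·τ_n − τ_data·x̄)/τ₀ = (484.8658·0.028563 − 0.026293·506.5) / 0.002270 = 0.531817/0.002270 ≈ 234.3.

μ₀ = 234.3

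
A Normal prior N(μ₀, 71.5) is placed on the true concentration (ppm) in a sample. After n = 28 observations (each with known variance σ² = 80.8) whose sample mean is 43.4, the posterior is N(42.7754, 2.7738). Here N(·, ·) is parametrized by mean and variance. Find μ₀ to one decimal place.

μ₀ = 27.3

With known observation variance, the Normal–Normal posterior has precision τ_n = τ₀ + n/σ² and mean μ_n = (τ₀μ₀ + (n/σ²)x̄)/τ_n.
Here τ₀ = 1/71.5 = 0.013986 and τ_data = 28/80.8 = 0.346535, so τ_n = 0.360521.
Rearranging for μ₀: μ₀ = (μ_n·τ_n − τ_data·x̄)/τ₀ = (42.7754·0.360521 − 0.346535·43.4) / 0.013986 = 0.381811/0.013986 ≈ 27.3.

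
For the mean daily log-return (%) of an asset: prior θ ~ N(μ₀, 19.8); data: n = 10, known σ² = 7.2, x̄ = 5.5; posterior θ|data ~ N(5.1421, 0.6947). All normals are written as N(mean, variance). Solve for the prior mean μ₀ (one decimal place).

μ₀ = -4.7

The posterior mean is a precision-weighted average: μ_n = (τ₀μ₀ + τ_data·x̄)/(τ₀+τ_data), with τ₀=1/σ₀² and τ_data=n/σ².
Here τ₀ = 1/19.8 = 0.050505 and τ_data = 10/7.2 = 1.388889, so τ_n = 1.439394.
Rearranging for μ₀: μ₀ = (μ_n·τ_n − τ_data·x̄)/τ₀ = (5.1421·1.439394 − 1.388889·5.5) / 0.050505 = -0.237382/0.050505 ≈ -4.7.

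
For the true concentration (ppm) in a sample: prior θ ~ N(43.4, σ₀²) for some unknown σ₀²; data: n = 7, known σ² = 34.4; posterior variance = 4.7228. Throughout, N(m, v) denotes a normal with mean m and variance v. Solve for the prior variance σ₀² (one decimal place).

For the Normal–Normal model with known σ², precisions add: τ_n = τ₀ + n/σ².
So 1/σ₀² = 1/4.7228 − 7/34.4 = 0.211739 − 0.203488 = 0.008251.
Hence σ₀² = 1/0.008251 ≈ 121.2.

σ₀² = 121.2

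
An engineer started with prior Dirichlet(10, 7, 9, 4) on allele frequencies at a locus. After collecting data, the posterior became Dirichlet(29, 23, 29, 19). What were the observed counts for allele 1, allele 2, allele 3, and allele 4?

For a Dirichlet(α) prior with multinomial counts c, the posterior is Dirichlet(α + c) componentwise.
Counts are posterior − prior componentwise: 29−10=19, 23−7=16, 29−9=20, 19−4=15.

counts (19, 16, 20, 15)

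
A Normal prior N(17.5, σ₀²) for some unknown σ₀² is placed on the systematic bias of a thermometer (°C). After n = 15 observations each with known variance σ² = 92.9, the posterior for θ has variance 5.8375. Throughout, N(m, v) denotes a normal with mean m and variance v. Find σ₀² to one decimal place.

For the Normal–Normal model with known σ², precisions add: τ_n = τ₀ + n/σ².
So 1/σ₀² = 1/5.8375 − 15/92.9 = 0.171306 − 0.161464 = 0.009842.
Hence σ₀² = 1/0.009842 ≈ 101.6.

σ₀² = 101.6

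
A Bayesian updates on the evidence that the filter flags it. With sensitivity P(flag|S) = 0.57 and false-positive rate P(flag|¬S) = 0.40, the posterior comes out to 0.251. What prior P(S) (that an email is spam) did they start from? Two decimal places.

In odds form, posterior odds = prior odds × likelihood ratio, so prior odds = posterior odds ÷ LR.
Posterior odds = 0.251/(1−0.251) = 0.3351. LR = 0.57/0.40 = 1.4250.
Prior odds = 0.3351/1.4250 = 0.2352, so P(S) = 0.2352/(1+0.2352) ≈ 0.19.

P(S) = 0.19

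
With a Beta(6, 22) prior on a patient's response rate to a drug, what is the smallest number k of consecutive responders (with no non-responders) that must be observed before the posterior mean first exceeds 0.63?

k = 32

After k responders and 0 non-responders the posterior is Beta(6+k, 22), with mean (6+k)/(6+22+k).
Set (6+k)/(28+k) > 0.63 and solve: k > (0.63·28 − 6)/(1 − 0.63) = 31.459.
The smallest integer exceeding 31.459 is 32, and checking k=32: (38)/(60) = 0.6333 > 0.63.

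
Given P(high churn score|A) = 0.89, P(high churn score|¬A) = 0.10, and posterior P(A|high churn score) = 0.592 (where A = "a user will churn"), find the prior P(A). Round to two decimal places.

P(A) = 0.14

In odds form, posterior odds = prior odds × likelihood ratio, so prior odds = posterior odds ÷ LR.
Posterior odds = 0.592/(1−0.592) = 1.4510. LR = 0.89/0.10 = 8.9000.
Prior odds = 1.4510/8.9000 = 0.1630, so P(A) = 0.1630/(1+0.1630) ≈ 0.14.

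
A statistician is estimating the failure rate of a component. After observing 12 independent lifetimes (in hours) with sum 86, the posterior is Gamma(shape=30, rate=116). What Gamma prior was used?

For an exponential likelihood with a Gamma(α, β) prior on the rate, n observations with total T give posterior Gamma(α+n, β+T).
So α = 30 − 12 = 18 and β = 116 − 86 = 30.

Gamma(shape=18, rate=30)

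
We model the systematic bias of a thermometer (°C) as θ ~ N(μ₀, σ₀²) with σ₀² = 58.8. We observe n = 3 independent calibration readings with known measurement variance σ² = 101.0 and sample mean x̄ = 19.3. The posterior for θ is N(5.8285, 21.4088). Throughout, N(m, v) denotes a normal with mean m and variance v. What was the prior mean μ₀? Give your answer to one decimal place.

The posterior mean is a precision-weighted average: μ_n = (τ₀μ₀ + τ_data·x̄)/(τ₀+τ_data), with τ₀=1/σ₀² and τ_data=n/σ².
Here τ₀ = 1/58.8 = 0.017007 and τ_data = 3/101.0 = 0.029703, so τ_n = 0.046710.
Rearranging for μ₀: μ₀ = (μ_n·τ_n − τ_data·x̄)/τ₀ = (5.8285·0.046710 − 0.029703·19.3) / 0.017007 = -0.301019/0.017007 ≈ -17.7.

μ₀ = -17.7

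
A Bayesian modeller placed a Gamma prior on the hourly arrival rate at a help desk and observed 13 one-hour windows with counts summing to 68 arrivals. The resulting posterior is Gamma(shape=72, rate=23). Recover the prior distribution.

A Gamma(α, β) prior (rate parametrization) on a Poisson rate with n observations summing to S gives posterior Gamma(α+S, β+n).
So α = 72 − 68 = 4 and β = 23 − 13 = 10.

Gamma(shape=4, rate=10)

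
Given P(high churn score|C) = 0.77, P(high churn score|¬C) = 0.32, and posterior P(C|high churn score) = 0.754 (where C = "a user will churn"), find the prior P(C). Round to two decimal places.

In odds form, posterior odds = prior odds × likelihood ratio, so prior odds = posterior odds ÷ LR.
Posterior odds = 0.754/(1−0.754) = 3.0650. LR = 0.77/0.32 = 2.4062.
Prior odds = 3.0650/2.4062 = 1.2738, so P(C) = 1.2738/(1+1.2738) ≈ 0.56.

P(C) = 0.56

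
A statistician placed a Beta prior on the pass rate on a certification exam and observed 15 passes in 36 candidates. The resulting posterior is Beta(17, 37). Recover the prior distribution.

Beta(2, 16)

Beta is conjugate to the binomial likelihood: posterior = Beta(α+s, β+f).
Subtract the data counts: 17−15=2, 37−21=16.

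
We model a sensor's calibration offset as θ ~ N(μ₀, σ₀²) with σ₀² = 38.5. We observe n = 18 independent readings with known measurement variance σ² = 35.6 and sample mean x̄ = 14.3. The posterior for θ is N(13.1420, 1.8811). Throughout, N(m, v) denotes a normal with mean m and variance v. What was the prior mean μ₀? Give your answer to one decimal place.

With known observation variance, the Normal–Normal posterior has precision τ_n = τ₀ + n/σ² and mean μ_n = (τ₀μ₀ + (n/σ²)x̄)/τ_n.
Here τ₀ = 1/38.5 = 0.025974 and τ_data = 18/35.6 = 0.505618, so τ_n = 0.531592.
Rearranging for μ₀: μ₀ = (μ_n·τ_n − τ_data·x̄)/τ₀ = (13.1420·0.531592 − 0.505618·14.3) / 0.025974 = -0.244155/0.025974 ≈ -9.4.

μ₀ = -9.4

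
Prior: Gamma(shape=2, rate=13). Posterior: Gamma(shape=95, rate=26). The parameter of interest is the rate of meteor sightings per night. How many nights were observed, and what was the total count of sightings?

n = 13 nights with total 93 sightings

A Gamma(α, β) prior (rate parametrization) on a Poisson rate with n observations summing to S gives posterior Gamma(α+S, β+n).
Matching: Σxᵢ = 95 − 2 = 93 and n = 26 − 13 = 13.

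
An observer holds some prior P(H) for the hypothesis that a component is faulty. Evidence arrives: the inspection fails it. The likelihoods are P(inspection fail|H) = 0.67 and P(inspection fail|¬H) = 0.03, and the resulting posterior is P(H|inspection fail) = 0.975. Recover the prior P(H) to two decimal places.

P(H) = 0.64

In odds form, posterior odds = prior odds × likelihood ratio, so prior odds = posterior odds ÷ LR.
Posterior odds = 0.975/(1−0.975) = 39.0000. LR = 0.67/0.03 = 22.3333.
Prior odds = 39.0000/22.3333 = 1.7463, so P(H) = 1.7463/(1+1.7463) ≈ 0.64.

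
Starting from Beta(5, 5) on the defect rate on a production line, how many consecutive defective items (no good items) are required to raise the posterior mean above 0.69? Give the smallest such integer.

After k defective items and 0 good items the posterior is Beta(5+k, 5), with mean (5+k)/(5+5+k).
Set (5+k)/(10+k) > 0.69 and solve: k > (0.69·10 − 5)/(1 − 0.69) = 6.129.
The smallest integer exceeding 6.129 is 7, and checking k=7: (12)/(17) = 0.7059 > 0.69.

k = 7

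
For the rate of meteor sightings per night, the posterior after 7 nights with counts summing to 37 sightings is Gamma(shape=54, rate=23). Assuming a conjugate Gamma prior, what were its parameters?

A Gamma(α, β) prior (rate parametrization) on a Poisson rate with n observations summing to S gives posterior Gamma(α+S, β+n).
So α = 54 − 37 = 17 and β = 23 − 7 = 16.

Gamma(shape=17, rate=16)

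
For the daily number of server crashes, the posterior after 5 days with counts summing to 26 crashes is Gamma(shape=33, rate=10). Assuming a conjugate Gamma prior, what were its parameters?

Gamma(shape=7, rate=5)

A Gamma(α, β) prior (rate parametrization) on a Poisson rate with n observations summing to S gives posterior Gamma(α+S, β+n).
So α = 33 − 26 = 7 and β = 10 − 5 = 5.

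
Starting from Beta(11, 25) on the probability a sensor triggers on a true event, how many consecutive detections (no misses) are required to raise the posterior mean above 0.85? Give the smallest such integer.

After k detections and 0 misses the posterior is Beta(11+k, 25), with mean (11+k)/(11+25+k).
Set (11+k)/(36+k) > 0.85 and solve: k > (0.85·36 − 11)/(1 − 0.85) = 130.667.
The smallest integer exceeding 130.667 is 131, and checking k=131: (142)/(167) = 0.8503 > 0.85.

k = 131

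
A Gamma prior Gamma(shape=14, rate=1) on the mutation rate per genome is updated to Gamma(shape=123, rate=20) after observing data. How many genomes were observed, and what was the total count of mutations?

A Gamma(α, β) prior (rate parametrization) on a Poisson rate with n observations summing to S gives posterior Gamma(α+S, β+n).
Matching: Σxᵢ = 123 − 14 = 109 and n = 20 − 1 = 19.

n = 19 genomes with total 109 mutations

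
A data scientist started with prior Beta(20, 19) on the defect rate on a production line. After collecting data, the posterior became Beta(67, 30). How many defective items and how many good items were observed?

47 defective items and 11 good items

Under Beta–binomial conjugacy the posterior parameters are (a+s, b+f).
So s = 67 − 20 = 47 and f = 30 − 19 = 11.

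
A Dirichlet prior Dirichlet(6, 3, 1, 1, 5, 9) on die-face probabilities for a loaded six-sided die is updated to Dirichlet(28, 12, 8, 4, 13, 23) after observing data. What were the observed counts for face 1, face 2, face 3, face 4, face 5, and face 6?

For a Dirichlet(α) prior with multinomial counts c, the posterior is Dirichlet(α + c) componentwise.
Counts are posterior − prior componentwise: 28−6=22, 12−3=9, 8−1=7, 4−1=3, 13−5=8, 23−9=14.

counts (22, 9, 7, 3, 8, 14)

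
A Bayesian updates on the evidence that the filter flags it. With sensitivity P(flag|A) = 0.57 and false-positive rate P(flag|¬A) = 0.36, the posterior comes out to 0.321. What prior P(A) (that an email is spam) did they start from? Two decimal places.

Bayes' rule in odds form gives O(A|E) = O(A)·[P(E|A)/P(E|¬A)], hence O(A) = O(A|E)/LR.
Posterior odds = 0.321/(1−0.321) = 0.4728. LR = 0.57/0.36 = 1.5833.
Prior odds = 0.4728/1.5833 = 0.2986, so P(A) = 0.2986/(1+0.2986) ≈ 0.23.

P(A) = 0.23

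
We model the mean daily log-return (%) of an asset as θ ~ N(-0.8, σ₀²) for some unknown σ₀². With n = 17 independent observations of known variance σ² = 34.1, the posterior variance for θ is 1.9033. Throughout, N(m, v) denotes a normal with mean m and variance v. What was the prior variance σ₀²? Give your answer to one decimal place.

σ₀² = 37.2

For the Normal–Normal model with known σ², precisions add: τ_n = τ₀ + n/σ².
So 1/σ₀² = 1/1.9033 − 17/34.1 = 0.525403 − 0.498534 = 0.026869.
Hence σ₀² = 1/0.026869 ≈ 37.2.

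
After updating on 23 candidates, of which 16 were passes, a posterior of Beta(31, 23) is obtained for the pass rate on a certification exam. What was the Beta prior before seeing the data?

Beta(15, 16)

Beta is conjugate to the binomial likelihood: posterior = Beta(a+s, b+f).
Subtract the data counts: 31−16=15, 23−7=16.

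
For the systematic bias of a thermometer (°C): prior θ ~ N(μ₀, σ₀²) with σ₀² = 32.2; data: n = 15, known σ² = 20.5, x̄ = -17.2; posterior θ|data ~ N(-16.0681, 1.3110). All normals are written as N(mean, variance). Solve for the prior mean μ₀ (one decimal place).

With known observation variance, the Normal–Normal posterior has precision τ_n = τ₀ + n/σ² and mean μ_n = (τ₀μ₀ + (n/σ²)x̄)/τ_n.
Here τ₀ = 1/32.2 = 0.031056 and τ_data = 15/20.5 = 0.731707, so τ_n = 0.762763.
Rearranging for μ₀: μ₀ = (μ_n·τ_n − τ_data·x̄)/τ₀ = (-16.0681·0.762763 − 0.731707·-17.2) / 0.031056 = 0.329208/0.031056 ≈ 10.6.

μ₀ = 10.6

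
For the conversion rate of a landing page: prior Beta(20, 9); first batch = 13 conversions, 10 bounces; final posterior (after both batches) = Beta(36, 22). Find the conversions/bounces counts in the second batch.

3 conversions and 3 bounces

Because Beta–binomial updating is additive in the counts, the combined data contributed (α_post−α_prior, β_post−β_prior) successes and failures.
Total across both batches: 36−20=16 conversions, 22−9=13 bounces.
Subtract the first batch: 16−13=3 conversions and 13−10=3 bounces.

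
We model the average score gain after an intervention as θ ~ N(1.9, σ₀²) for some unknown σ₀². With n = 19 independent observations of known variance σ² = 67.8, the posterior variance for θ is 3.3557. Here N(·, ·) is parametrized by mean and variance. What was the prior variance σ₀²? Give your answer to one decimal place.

σ₀² = 56.3

For the Normal–Normal model with known σ², precisions add: τ_n = τ₀ + n/σ².
So 1/σ₀² = 1/3.3557 − 19/67.8 = 0.298000 − 0.280236 = 0.017764.
Hence σ₀² = 1/0.017764 ≈ 56.3.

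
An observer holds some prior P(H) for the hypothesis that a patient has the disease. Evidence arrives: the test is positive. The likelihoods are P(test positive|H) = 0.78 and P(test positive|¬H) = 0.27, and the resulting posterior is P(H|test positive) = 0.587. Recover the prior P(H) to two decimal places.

P(H) = 0.33

In odds form, posterior odds = prior odds × likelihood ratio, so prior odds = posterior odds ÷ LR.
Posterior odds = 0.587/(1−0.587) = 1.4213. LR = 0.78/0.27 = 2.8889.
Prior odds = 1.4213/2.8889 = 0.4920, so P(H) = 0.4920/(1+0.4920) ≈ 0.33.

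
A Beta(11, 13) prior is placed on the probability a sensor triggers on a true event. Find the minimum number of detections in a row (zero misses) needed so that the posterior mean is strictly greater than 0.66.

k = 15

After k detections and 0 misses the posterior is Beta(11+k, 13), with mean (11+k)/(11+13+k).
Set (11+k)/(24+k) > 0.66 and solve: k > (0.66·24 − 11)/(1 − 0.66) = 14.235.
The smallest integer exceeding 14.235 is 15.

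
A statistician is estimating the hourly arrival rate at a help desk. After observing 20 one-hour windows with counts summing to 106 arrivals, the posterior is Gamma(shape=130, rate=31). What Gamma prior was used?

Gamma(shape=24, rate=11)

A Gamma(α, β) prior (rate parametrization) on a Poisson rate with n observations summing to S gives posterior Gamma(α+S, β+n).
So α = 130 − 106 = 24 and β = 31 − 20 = 11.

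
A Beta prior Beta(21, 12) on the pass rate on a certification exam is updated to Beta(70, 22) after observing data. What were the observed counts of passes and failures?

49 passes and 10 failures

A Beta(a, b) prior with s successes and f failures in binomial data gives a Beta(a+s, b+f) posterior.
So s = 70 − 21 = 49 and f = 22 − 12 = 10.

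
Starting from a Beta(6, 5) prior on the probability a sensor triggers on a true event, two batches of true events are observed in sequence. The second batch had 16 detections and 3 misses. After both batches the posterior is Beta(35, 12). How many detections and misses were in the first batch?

13 detections and 4 misses

Because Beta–binomial updating is additive in the counts, the combined data contributed (α_post−α_prior, β_post−β_prior) successes and failures.
Total across both batches: 35−6=29 detections, 12−5=7 misses.
Subtract the second batch: 29−16=13 detections and 7−3=4 misses.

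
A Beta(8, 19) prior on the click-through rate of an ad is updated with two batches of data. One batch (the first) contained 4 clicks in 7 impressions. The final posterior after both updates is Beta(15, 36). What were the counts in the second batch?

3 clicks and 14 non-clicks

Because Beta–binomial updating is additive in the counts, the combined data contributed (α_post−α_prior, β_post−β_prior) successes and failures.
Total across both batches: 15−8=7 clicks, 36−19=17 non-clicks.
Subtract the first batch: 7−4=3 clicks and 17−3=14 non-clicks.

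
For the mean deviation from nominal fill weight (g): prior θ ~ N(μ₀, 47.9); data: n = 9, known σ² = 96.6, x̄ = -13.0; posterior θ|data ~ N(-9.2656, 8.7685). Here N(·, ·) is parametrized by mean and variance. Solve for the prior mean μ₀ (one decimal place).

The posterior mean is a precision-weighted average: μ_n = (τ₀μ₀ + τ_data·x̄)/(τ₀+τ_data), with τ₀=1/σ₀² and τ_data=n/σ².
Here τ₀ = 1/47.9 = 0.020877 and τ_data = 9/96.6 = 0.093168, so τ_n = 0.114045.
Rearranging for μ₀: μ₀ = (μ_n·τ_n − τ_data·x̄)/τ₀ = (-9.2656·0.114045 − 0.093168·-13.0) / 0.020877 = 0.154489/0.020877 ≈ 7.4.

μ₀ = 7.4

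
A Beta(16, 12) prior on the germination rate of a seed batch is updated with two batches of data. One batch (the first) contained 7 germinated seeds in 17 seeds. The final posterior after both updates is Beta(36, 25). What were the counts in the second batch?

13 germinated seeds and 3 non-germinating seeds

Sequential conjugate updates are equivalent to a single update on the pooled data, so total successes = posterior α − prior α and total failures = posterior β − prior β.
Total across both batches: 36−16=20 germinated seeds, 25−12=13 non-germinating seeds.
Subtract the first batch: 20−7=13 germinated seeds and 13−10=3 non-germinating seeds.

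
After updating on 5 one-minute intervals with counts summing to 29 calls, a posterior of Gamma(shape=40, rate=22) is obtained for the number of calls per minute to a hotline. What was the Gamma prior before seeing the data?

A Gamma(α, β) prior (rate parametrization) on a Poisson rate with n observations summing to S gives posterior Gamma(α+S, β+n).
So α = 40 − 29 = 11 and β = 22 − 5 = 17.

Gamma(shape=11, rate=17)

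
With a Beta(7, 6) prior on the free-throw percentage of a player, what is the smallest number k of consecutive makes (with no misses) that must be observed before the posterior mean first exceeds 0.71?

After k makes and 0 misses the posterior is Beta(7+k, 6), with mean (7+k)/(7+6+k).
Set (7+k)/(13+k) > 0.71 and solve: k > (0.71·13 − 7)/(1 − 0.71) = 7.690.
The smallest integer exceeding 7.690 is 8.

k = 8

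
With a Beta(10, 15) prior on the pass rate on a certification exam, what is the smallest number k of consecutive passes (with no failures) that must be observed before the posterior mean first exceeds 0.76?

k = 38

After k passes and 0 failures the posterior is Beta(10+k, 15), with mean (10+k)/(10+15+k).
Set (10+k)/(25+k) > 0.76 and solve: k > (0.76·25 − 10)/(1 − 0.76) = 37.500.
The smallest integer exceeding 37.500 is 38.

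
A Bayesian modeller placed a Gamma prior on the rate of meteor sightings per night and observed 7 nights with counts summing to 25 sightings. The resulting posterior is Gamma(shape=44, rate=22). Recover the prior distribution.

Gamma(shape=19, rate=15)

A Gamma(α, β) prior (rate parametrization) on a Poisson rate with n observations summing to S gives posterior Gamma(α+S, β+n).
So α = 44 − 25 = 19 and β = 22 − 7 = 15.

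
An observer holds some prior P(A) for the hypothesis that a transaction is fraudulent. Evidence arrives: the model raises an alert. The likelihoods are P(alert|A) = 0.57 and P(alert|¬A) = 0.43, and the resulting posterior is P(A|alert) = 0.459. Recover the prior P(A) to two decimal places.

P(A) = 0.39

In odds form, posterior odds = prior odds × likelihood ratio, so prior odds = posterior odds ÷ LR.
Posterior odds = 0.459/(1−0.459) = 0.8484. LR = 0.57/0.43 = 1.3256.
Prior odds = 0.8484/1.3256 = 0.6400, so P(A) = 0.6400/(1+0.6400) ≈ 0.39.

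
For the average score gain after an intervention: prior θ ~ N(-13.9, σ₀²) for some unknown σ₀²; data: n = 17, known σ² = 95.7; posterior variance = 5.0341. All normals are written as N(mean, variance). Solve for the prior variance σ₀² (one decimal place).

For the Normal–Normal model with known σ², precisions add: τ_n = τ₀ + n/σ².
So 1/σ₀² = 1/5.0341 − 17/95.7 = 0.198645 − 0.177638 = 0.021007.
Hence σ₀² = 1/0.021007 ≈ 47.6.

σ₀² = 47.6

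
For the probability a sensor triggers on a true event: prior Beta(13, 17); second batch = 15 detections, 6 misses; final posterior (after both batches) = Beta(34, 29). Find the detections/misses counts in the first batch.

6 detections and 6 misses

Sequential conjugate updates are equivalent to a single update on the pooled data, so total successes = posterior α − prior α and total failures = posterior β − prior β.
Total across both batches: 34−13=21 detections, 29−17=12 misses.
Subtract the second batch: 21−15=6 detections and 12−6=6 misses.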